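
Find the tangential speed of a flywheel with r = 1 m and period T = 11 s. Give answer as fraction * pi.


Given: radius r = 1 m, period T = 11 s
Using v = 2*pi*r / T
v = 2*pi*1 / 11
v = 2*pi / 11
v = 2/11*pi m/s

2/11*pi m/s


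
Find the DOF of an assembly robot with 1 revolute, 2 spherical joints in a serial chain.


Given: serial robot with 1 revolute, 2 spherical joints
DOF contribution per joint type: revolute=1, prismatic=1, spherical=3, fixed=0
DOF = 1*1 + 2*3
DOF = 7

7


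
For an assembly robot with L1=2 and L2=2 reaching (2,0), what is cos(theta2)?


Given: L1 = 2, L2 = 2, target (x, y) = (2, 0)
Using cos(theta2) = (x^2 + y^2 - L1^2 - L2^2) / (2*L1*L2)
x^2 + y^2 = 2^2 + 0 = 4
L1^2 + L2^2 = 4 + 4 = 8
Numerator = 4 - 8 = -4
Denominator = 2*2*2 = 8
cos(theta2) = -4/8 = -1/2

-1/2


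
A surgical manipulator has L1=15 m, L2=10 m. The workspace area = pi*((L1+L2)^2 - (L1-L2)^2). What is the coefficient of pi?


Given: L1 = 15, L2 = 10
(L1+L2)^2 = (25)^2 = 625
(L1-L2)^2 = (5)^2 = 25
Difference = 625 - 25 = 600
This equals 4*L1*L2 = 4*15*10 = 600
Workspace area = 600*pi

600


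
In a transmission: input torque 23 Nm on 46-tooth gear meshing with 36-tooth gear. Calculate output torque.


Given: N1 = 46, N2 = 36, T1 = 23 Nm
Using T2/T1 = N2/N1
T2 = T1 * N2 / N1
T2 = 23 * 36 / 46
T2 = 828 / 46
T2 = 18 Nm

18 Nm


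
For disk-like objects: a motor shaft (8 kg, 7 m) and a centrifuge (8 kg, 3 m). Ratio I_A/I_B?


Given: M1=8 kg, R1=7 m, M2=8 kg, R2=3 m
For a disk: I = (1/2)*M*R^2, so I_A/I_B = (M1*R1^2)/(M2*R2^2)
M1*R1^2 = 8*49 = 392
M2*R2^2 = 8*9 = 72
I_A/I_B = 392/72 = 49/9

49/9


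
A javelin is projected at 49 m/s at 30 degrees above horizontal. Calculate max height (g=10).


Given: v0 = 49 m/s, theta = 30 deg, g = 10 m/s^2
sin^2(30) = 1/4
Using H = v0^2 * sin^2(theta) / (2*g)
H = 49^2 * 1/4 / (2*10)
H = 2401 * 1/4 / 20
H = 2401/4 / 20
H = 2401/80 m

2401/80 m


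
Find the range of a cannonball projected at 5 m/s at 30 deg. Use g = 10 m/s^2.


Given: v0 = 5 m/s, theta = 30 deg, g = 10 m/s^2
sin(2*30) = sin(60) = sqrt(3)/2
Using R = v0^2 * sin(2*theta) / g
R = 5^2 * (sqrt(3)/2) / 10
R = 25 * sqrt(3) / 20
R = 5/4*sqrt(3) m

5/4*sqrt(3) m


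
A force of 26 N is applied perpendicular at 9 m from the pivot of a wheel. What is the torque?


Given: F = 26 N, r = 9 m, angle = 90 deg (perpendicular)
Using tau = F * r * sin(90)
sin(90) = 1
tau = 26 * 9 * 1
tau = 234 Nm

234 Nm


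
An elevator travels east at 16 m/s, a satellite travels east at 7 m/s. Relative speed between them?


Given: v_A = 16 m/s east, v_B = 7 m/s east
Both move in the same direction; relative speed = |v_A - v_B|
|16 - 7| = |9|
= 9 m/s

9 m/s


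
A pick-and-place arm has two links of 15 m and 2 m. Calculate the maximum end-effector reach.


Given: L1 = 15 m, L2 = 2 m
For a 2-link planar arm, max reach = L1 + L2 (fully extended)
Max reach = 15 + 2
Max reach = 17 m

17 m


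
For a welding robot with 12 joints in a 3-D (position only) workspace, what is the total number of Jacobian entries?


Given: task space dimension = 3, joints = 12
Jacobian is a 3 x 12 matrix
Total entries = rows * columns
Total = 3 * 12
Total = 36

36


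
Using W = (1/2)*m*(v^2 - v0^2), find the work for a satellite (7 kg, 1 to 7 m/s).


Given: m = 7 kg, v0 = 1 m/s, v = 7 m/s
Using W = (1/2)*m*(v^2 - v0^2)
v^2 = 7^2 = 49
v0^2 = 1^2 = 1
v^2 - v0^2 = 49 - 1 = 48
W = (1/2)*7*48 = 168 J

168 J


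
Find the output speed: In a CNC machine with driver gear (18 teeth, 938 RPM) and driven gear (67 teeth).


Given: N1 = 18 teeth, w1 = 938 RPM, N2 = 67 teeth
Using N1*w1 = N2*w2
w2 = N1*w1 / N2
w2 = 18*938 / 67
w2 = 16884 / 67
w2 = 252 RPM

252 RPM


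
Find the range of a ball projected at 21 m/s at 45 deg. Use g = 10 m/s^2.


Given: v0 = 21 m/s, theta = 45 deg, g = 10 m/s^2
sin(2*45) = sin(90) = 1
Using R = v0^2 * sin(2*theta) / g
R = 21^2 * 1 / 10
R = 441 / 10
R = 441/10 m

441/10 m


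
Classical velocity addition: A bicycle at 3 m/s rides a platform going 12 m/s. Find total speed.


Given: object velocity = 3 m/s, platform velocity = 12 m/s (same direction)
Using classical velocity addition: v_total = v_object + v_platform
v_total = 3 + 12
v_total = 15 m/s

15 m/s


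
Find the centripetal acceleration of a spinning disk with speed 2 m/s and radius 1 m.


Given: v = 2 m/s, r = 1 m
Using a_c = v^2 / r
a_c = 2^2 / 1
a_c = 4 / 1
a_c = 4 m/s^2

4 m/s^2


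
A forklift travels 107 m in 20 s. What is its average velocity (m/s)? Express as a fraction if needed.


Given: distance d = 107 m, time t = 20 s
Using v = d / t
v = 107 / 20
v = 107/20 m/s

107/20 m/s


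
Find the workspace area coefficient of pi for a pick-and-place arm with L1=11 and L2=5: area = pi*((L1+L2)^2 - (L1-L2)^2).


Given: L1 = 11, L2 = 5
(L1+L2)^2 = (16)^2 = 256
(L1-L2)^2 = (6)^2 = 36
Difference = 256 - 36 = 220
This equals 4*L1*L2 = 4*11*5 = 220
Workspace area = 220*pi

220


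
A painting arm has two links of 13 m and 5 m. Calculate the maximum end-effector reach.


Given: L1 = 13 m, L2 = 5 m
For a 2-link planar arm, max reach = L1 + L2 (fully extended)
Max reach = 13 + 5
Max reach = 18 m

18 m


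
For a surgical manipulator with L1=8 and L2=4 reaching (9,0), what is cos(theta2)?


Given: L1 = 8, L2 = 4, target (x, y) = (9, 0)
Using cos(theta2) = (x^2 + y^2 - L1^2 - L2^2) / (2*L1*L2)
x^2 + y^2 = 9^2 + 0 = 81
L1^2 + L2^2 = 64 + 16 = 80
Numerator = 81 - 80 = 1
Denominator = 2*8*4 = 64
cos(theta2) = 1/64 = 1/64

1/64


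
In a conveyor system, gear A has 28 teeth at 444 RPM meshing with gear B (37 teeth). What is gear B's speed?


Given: N1 = 28 teeth, w1 = 444 RPM, N2 = 37 teeth
Using N1*w1 = N2*w2
w2 = N1*w1 / N2
w2 = 28*444 / 37
w2 = 12432 / 37
w2 = 336 RPM

336 RPM


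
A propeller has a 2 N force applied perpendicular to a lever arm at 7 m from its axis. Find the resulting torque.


Given: F = 2 N, r = 7 m, angle = 90 deg (perpendicular)
Using tau = F * r * sin(90)
sin(90) = 1
tau = 2 * 7 * 1
tau = 14 Nm

14 Nm


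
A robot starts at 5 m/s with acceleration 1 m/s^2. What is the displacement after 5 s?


Given: v0 = 5 m/s, a = 1 m/s^2, t = 5 s
Using s = v0*t + (1/2)*a*t^2
s = 5*5 + (1/2)*1*5^2
s = 25 + (1/2)*25
s = 25 + 25/2
s = 75/2

75/2 m


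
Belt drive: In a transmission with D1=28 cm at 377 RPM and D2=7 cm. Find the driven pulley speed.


Given: D1 = 28 cm, w1 = 377 RPM, D2 = 7 cm
Using D1*w1 = D2*w2
w2 = D1*w1 / D2
w2 = 28*377 / 7
w2 = 10556 / 7
w2 = 1508 RPM

1508 RPM


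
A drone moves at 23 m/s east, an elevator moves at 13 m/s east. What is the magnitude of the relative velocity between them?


Given: v_A = 23 m/s east, v_B = 13 m/s east
Both move in the same direction; relative speed = |v_A - v_B|
|23 - 13| = |10|
= 10 m/s

10 m/s


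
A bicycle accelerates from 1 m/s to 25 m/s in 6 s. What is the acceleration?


Given: initial velocity v0 = 1 m/s, final velocity v = 25 m/s, time t = 6 s
Using a = (v - v0) / t
a = (25 - 1) / 6
a = 24 / 6
a = 4 m/s^2

4 m/s^2


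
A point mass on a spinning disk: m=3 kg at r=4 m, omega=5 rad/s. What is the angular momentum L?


Given: m = 3 kg, r = 4 m, omega = 5 rad/s
For a point mass: I = m*r^2
I = 3*4^2 = 3*16 = 48
L = I*omega = 48*5
L = 240 kg*m^2/s

240 kg*m^2/s


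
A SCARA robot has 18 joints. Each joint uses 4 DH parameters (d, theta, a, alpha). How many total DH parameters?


Given: 18 joints, 4 DH parameters per joint (d, theta, a, alpha)
Total DH parameters = number_of_joints * 4
Total = 18 * 4
Total = 72

72


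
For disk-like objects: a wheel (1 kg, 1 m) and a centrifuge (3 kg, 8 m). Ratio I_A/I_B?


Given: M1=1 kg, R1=1 m, M2=3 kg, R2=8 m
For a disk: I = (1/2)*M*R^2, so I_A/I_B = (M1*R1^2)/(M2*R2^2)
M1*R1^2 = 1*1 = 1
M2*R2^2 = 3*64 = 192
I_A/I_B = 1/192 = 1/192

1/192


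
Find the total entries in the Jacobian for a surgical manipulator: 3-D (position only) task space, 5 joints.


Given: task space dimension = 3, joints = 5
Jacobian is a 3 x 5 matrix
Total entries = rows * columns
Total = 3 * 5
Total = 15

15


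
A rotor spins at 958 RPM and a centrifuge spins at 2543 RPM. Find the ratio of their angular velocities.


Given: RPM_A = 958, RPM_B = 2543
omega = 2*pi*RPM/60, so omega_A/omega_B = RPM_A / RPM_B
omega_A/omega_B = 958 / 2543
omega_A/omega_B = 958/2543

958/2543


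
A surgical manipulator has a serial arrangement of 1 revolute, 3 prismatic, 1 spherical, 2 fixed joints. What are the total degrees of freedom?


Given: serial robot with 1 revolute, 3 prismatic, 1 spherical, 2 fixed joints
DOF contribution per joint type: revolute=1, prismatic=1, spherical=3, fixed=0
DOF = 1*1 + 3*1 + 1*3 + 2*0
DOF = 7

7


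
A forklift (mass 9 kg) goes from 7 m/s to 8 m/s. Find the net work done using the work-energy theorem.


Given: m = 9 kg, v0 = 7 m/s, v = 8 m/s
Using W = (1/2)*m*(v^2 - v0^2)
v^2 = 8^2 = 64
v0^2 = 7^2 = 49
v^2 - v0^2 = 64 - 49 = 15
W = (1/2)*9*15 = 135/2 J

135/2 J


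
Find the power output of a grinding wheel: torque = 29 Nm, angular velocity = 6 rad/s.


Given: tau = 29 Nm, omega = 6 rad/s
Using P = tau * omega
P = 29 * 6
P = 174 W

174 W


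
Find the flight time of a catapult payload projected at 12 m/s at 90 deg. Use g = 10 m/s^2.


Given: v0 = 12 m/s, theta = 90 deg, g = 10 m/s^2
sin(90) = 1
Using T = 2*v0*sin(theta) / g
T = 2*12*1 / 10
T = 24 / 10
T = 12/5 s

12/5 s


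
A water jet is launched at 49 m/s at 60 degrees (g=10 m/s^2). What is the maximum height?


Given: v0 = 49 m/s, theta = 60 deg, g = 10 m/s^2
sin^2(60) = 3/4
Using H = v0^2 * sin^2(theta) / (2*g)
H = 49^2 * 3/4 / (2*10)
H = 2401 * 3/4 / 20
H = 7203/4 / 20
H = 7203/80 m

7203/80 m


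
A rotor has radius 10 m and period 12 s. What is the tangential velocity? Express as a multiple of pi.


Given: radius r = 10 m, period T = 12 s
Using v = 2*pi*r / T
v = 2*pi*10 / 12
v = 20*pi / 12
v = 5/3*pi m/s

5/3*pi m/s


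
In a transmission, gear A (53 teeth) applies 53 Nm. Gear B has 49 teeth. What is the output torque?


Given: N1 = 53, N2 = 49, T1 = 53 Nm
Using T2/T1 = N2/N1
T2 = T1 * N2 / N1
T2 = 53 * 49 / 53
T2 = 2597 / 53
T2 = 49 Nm

49 Nm


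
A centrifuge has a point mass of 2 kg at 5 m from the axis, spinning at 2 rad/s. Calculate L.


Given: m = 2 kg, r = 5 m, omega = 2 rad/s
For a point mass: I = m*r^2
I = 2*5^2 = 2*25 = 50
L = I*omega = 50*2
L = 100 kg*m^2/s

100 kg*m^2/s


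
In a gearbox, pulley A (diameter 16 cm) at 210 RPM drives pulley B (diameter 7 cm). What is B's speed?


Given: D1 = 16 cm, w1 = 210 RPM, D2 = 7 cm
Using D1*w1 = D2*w2
w2 = D1*w1 / D2
w2 = 16*210 / 7
w2 = 3360 / 7
w2 = 480 RPM

480 RPM


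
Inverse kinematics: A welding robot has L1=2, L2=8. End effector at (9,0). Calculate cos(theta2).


Given: L1 = 2, L2 = 8, target (x, y) = (9, 0)
Using cos(theta2) = (x^2 + y^2 - L1^2 - L2^2) / (2*L1*L2)
x^2 + y^2 = 9^2 + 0 = 81
L1^2 + L2^2 = 4 + 64 = 68
Numerator = 81 - 68 = 13
Denominator = 2*2*8 = 32
cos(theta2) = 13/32 = 13/32

13/32


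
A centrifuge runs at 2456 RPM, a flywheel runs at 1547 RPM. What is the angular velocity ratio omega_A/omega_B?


Given: RPM_A = 2456, RPM_B = 1547
omega = 2*pi*RPM/60, so omega_A/omega_B = RPM_A / RPM_B
omega_A/omega_B = 2456 / 1547
omega_A/omega_B = 2456/1547

2456/1547


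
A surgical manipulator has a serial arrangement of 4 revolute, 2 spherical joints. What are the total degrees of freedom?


Given: serial robot with 4 revolute, 2 spherical joints
DOF contribution per joint type: revolute=1, prismatic=1, spherical=3, fixed=0
DOF = 4*1 + 2*3
DOF = 10

10


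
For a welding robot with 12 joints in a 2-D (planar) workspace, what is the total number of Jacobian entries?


Given: task space dimension = 2, joints = 12
Jacobian is a 2 x 12 matrix
Total entries = rows * columns
Total = 2 * 12
Total = 24

24


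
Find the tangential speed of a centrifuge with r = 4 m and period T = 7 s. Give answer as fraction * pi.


Given: radius r = 4 m, period T = 7 s
Using v = 2*pi*r / T
v = 2*pi*4 / 7
v = 8*pi / 7
v = 8/7*pi m/s

8/7*pi m/s


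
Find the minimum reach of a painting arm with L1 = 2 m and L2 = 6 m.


Given: L1 = 2 m, L2 = 6 m
For a 2-link planar arm, min reach = |L1 - L2| (second link folded back)
Min reach = |2 - 6|
Min reach = 4 m

4 m


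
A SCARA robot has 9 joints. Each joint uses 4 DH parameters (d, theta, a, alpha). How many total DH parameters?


Given: 9 joints, 4 DH parameters per joint (d, theta, a, alpha)
Total DH parameters = number_of_joints * 4
Total = 9 * 4
Total = 36

36


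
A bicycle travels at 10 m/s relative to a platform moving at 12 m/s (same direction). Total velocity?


Given: object velocity = 10 m/s, platform velocity = 12 m/s (same direction)
Using classical velocity addition: v_total = v_object + v_platform
v_total = 10 + 12
v_total = 22 m/s

22 m/s


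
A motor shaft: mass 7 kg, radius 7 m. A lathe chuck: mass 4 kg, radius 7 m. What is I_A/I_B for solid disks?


Given: M1=7 kg, R1=7 m, M2=4 kg, R2=7 m
For a disk: I = (1/2)*M*R^2, so I_A/I_B = (M1*R1^2)/(M2*R2^2)
M1*R1^2 = 7*49 = 343
M2*R2^2 = 4*49 = 196
I_A/I_B = 343/196 = 7/4

7/4


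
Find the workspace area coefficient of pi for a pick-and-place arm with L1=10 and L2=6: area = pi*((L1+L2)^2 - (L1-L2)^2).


Given: L1 = 10, L2 = 6
(L1+L2)^2 = (16)^2 = 256
(L1-L2)^2 = (4)^2 = 16
Difference = 256 - 16 = 240
This equals 4*L1*L2 = 4*10*6 = 240
Workspace area = 240*pi

240


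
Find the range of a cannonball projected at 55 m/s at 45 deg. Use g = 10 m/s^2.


Given: v0 = 55 m/s, theta = 45 deg, g = 10 m/s^2
sin(2*45) = sin(90) = 1
Using R = v0^2 * sin(2*theta) / g
R = 55^2 * 1 / 10
R = 3025 / 10
R = 605/2 m

605/2 m


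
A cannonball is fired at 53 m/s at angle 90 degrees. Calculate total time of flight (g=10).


Given: v0 = 53 m/s, theta = 90 deg, g = 10 m/s^2
sin(90) = 1
Using T = 2*v0*sin(theta) / g
T = 2*53*1 / 10
T = 106 / 10
T = 53/5 s

53/5 s


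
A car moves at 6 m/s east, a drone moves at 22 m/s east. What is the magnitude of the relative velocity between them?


Given: v_A = 6 m/s east, v_B = 22 m/s east
Both move in the same direction; relative speed = |v_A - v_B|
|6 - 22| = |-16|
= 16 m/s

16 m/s


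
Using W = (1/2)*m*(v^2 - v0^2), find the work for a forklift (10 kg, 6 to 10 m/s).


Given: m = 10 kg, v0 = 6 m/s, v = 10 m/s
Using W = (1/2)*m*(v^2 - v0^2)
v^2 = 10^2 = 100
v0^2 = 6^2 = 36
v^2 - v0^2 = 100 - 36 = 64
W = (1/2)*10*64 = 320 J

320 J


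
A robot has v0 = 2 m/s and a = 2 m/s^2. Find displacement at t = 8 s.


Given: v0 = 2 m/s, a = 2 m/s^2, t = 8 s
Using s = v0*t + (1/2)*a*t^2
s = 2*8 + (1/2)*2*8^2
s = 16 + (1/2)*128
s = 16 + 64
s = 80

80 m


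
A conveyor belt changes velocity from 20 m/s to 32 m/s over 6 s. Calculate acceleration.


Given: initial velocity v0 = 20 m/s, final velocity v = 32 m/s, time t = 6 s
Using a = (v - v0) / t
a = (32 - 20) / 6
a = 12 / 6
a = 2 m/s^2

2 m/s^2


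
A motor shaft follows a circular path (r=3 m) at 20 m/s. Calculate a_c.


Given: v = 20 m/s, r = 3 m
Using a_c = v^2 / r
a_c = 20^2 / 3
a_c = 400 / 3
a_c = 400/3 m/s^2

400/3 m/s^2


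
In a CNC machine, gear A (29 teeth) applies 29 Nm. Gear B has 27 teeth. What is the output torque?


Given: N1 = 29, N2 = 27, T1 = 29 Nm
Using T2/T1 = N2/N1
T2 = T1 * N2 / N1
T2 = 29 * 27 / 29
T2 = 783 / 29
T2 = 27 Nm

27 Nm


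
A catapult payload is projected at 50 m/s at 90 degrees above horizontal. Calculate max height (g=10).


Given: v0 = 50 m/s, theta = 90 deg, g = 10 m/s^2
sin^2(90) = 1
Using H = v0^2 * sin^2(theta) / (2*g)
H = 50^2 * 1 / (2*10)
H = 2500 * 1 / 20
H = 2500 / 20
H = 125 m

125 m


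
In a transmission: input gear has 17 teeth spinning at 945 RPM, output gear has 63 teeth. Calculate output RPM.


Given: N1 = 17 teeth, w1 = 945 RPM, N2 = 63 teeth
Using N1*w1 = N2*w2
w2 = N1*w1 / N2
w2 = 17*945 / 63
w2 = 16065 / 63
w2 = 255 RPM

255 RPM


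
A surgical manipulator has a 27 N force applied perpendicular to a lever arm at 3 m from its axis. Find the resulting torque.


Given: F = 27 N, r = 3 m, angle = 90 deg (perpendicular)
Using tau = F * r * sin(90)
sin(90) = 1
tau = 27 * 3 * 1
tau = 81 Nm

81 Nm


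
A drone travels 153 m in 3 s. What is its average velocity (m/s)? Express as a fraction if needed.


Given: distance d = 153 m, time t = 3 s
Using v = d / t
v = 153 / 3
v = 51 m/s

51 m/s


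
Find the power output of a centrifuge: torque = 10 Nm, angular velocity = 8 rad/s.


Given: tau = 10 Nm, omega = 8 rad/s
Using P = tau * omega
P = 10 * 8
P = 80 W

80 W


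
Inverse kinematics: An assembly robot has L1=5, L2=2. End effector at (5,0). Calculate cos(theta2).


Given: L1 = 5, L2 = 2, target (x, y) = (5, 0)
Using cos(theta2) = (x^2 + y^2 - L1^2 - L2^2) / (2*L1*L2)
x^2 + y^2 = 5^2 + 0 = 25
L1^2 + L2^2 = 25 + 4 = 29
Numerator = 25 - 29 = -4
Denominator = 2*5*2 = 20
cos(theta2) = -4/20 = -1/5

-1/5


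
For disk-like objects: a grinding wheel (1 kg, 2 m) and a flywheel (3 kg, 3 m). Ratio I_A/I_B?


Given: M1=1 kg, R1=2 m, M2=3 kg, R2=3 m
For a disk: I = (1/2)*M*R^2, so I_A/I_B = (M1*R1^2)/(M2*R2^2)
M1*R1^2 = 1*4 = 4
M2*R2^2 = 3*9 = 27
I_A/I_B = 4/27 = 4/27

4/27


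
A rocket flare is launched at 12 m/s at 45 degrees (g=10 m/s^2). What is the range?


Given: v0 = 12 m/s, theta = 45 deg, g = 10 m/s^2
sin(2*45) = sin(90) = 1
Using R = v0^2 * sin(2*theta) / g
R = 12^2 * 1 / 10
R = 144 / 10
R = 72/5 m

72/5 m


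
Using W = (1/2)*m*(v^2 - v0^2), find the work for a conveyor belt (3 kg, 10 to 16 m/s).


Given: m = 3 kg, v0 = 10 m/s, v = 16 m/s
Using W = (1/2)*m*(v^2 - v0^2)
v^2 = 16^2 = 256
v0^2 = 10^2 = 100
v^2 - v0^2 = 256 - 100 = 156
W = (1/2)*3*156 = 234 J

234 J


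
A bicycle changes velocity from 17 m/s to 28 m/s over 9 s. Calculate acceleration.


Given: initial velocity v0 = 17 m/s, final velocity v = 28 m/s, time t = 9 s
Using a = (v - v0) / t
a = (28 - 17) / 9
a = 11 / 9
a = 11/9 m/s^2

11/9 m/s^2


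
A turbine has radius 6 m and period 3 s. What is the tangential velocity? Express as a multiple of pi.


Given: radius r = 6 m, period T = 3 s
Using v = 2*pi*r / T
v = 2*pi*6 / 3
v = 12*pi / 3
v = 4*pi m/s

4*pi m/s


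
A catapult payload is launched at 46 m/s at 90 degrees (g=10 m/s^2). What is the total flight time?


Given: v0 = 46 m/s, theta = 90 deg, g = 10 m/s^2
sin(90) = 1
Using T = 2*v0*sin(theta) / g
T = 2*46*1 / 10
T = 92 / 10
T = 46/5 s

46/5 s


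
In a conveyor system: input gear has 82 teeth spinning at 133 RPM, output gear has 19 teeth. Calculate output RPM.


Given: N1 = 82 teeth, w1 = 133 RPM, N2 = 19 teeth
Using N1*w1 = N2*w2
w2 = N1*w1 / N2
w2 = 82*133 / 19
w2 = 10906 / 19
w2 = 574 RPM

574 RPM


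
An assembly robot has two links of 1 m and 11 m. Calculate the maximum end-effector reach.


Given: L1 = 1 m, L2 = 11 m
For a 2-link planar arm, max reach = L1 + L2 (fully extended)
Max reach = 1 + 11
Max reach = 12 m

12 m


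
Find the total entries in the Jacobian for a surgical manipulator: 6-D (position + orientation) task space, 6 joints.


Given: task space dimension = 6, joints = 6
Jacobian is a 6 x 6 matrix
Total entries = rows * columns
Total = 6 * 6
Total = 36

36


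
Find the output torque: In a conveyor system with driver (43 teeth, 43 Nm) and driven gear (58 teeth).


Given: N1 = 43, N2 = 58, T1 = 43 Nm
Using T2/T1 = N2/N1
T2 = T1 * N2 / N1
T2 = 43 * 58 / 43
T2 = 2494 / 43
T2 = 58 Nm

58 Nm


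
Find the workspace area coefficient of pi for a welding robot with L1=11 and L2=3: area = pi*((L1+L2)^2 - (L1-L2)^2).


Given: L1 = 11, L2 = 3
(L1+L2)^2 = (14)^2 = 196
(L1-L2)^2 = (8)^2 = 64
Difference = 196 - 64 = 132
This equals 4*L1*L2 = 4*11*3 = 132
Workspace area = 132*pi

132


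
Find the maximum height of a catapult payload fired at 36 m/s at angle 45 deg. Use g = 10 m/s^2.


Given: v0 = 36 m/s, theta = 45 deg, g = 10 m/s^2
sin^2(45) = 1/2
Using H = v0^2 * sin^2(theta) / (2*g)
H = 36^2 * 1/2 / (2*10)
H = 1296 * 1/2 / 20
H = 648 / 20
H = 162/5 m

162/5 m


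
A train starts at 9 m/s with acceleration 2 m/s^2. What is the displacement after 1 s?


Given: v0 = 9 m/s, a = 2 m/s^2, t = 1 s
Using s = v0*t + (1/2)*a*t^2
s = 9*1 + (1/2)*2*1^2
s = 9 + (1/2)*2
s = 9 + 1
s = 10

10 m


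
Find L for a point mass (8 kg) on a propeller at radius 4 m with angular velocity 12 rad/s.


Given: m = 8 kg, r = 4 m, omega = 12 rad/s
For a point mass: I = m*r^2
I = 8*4^2 = 8*16 = 128
L = I*omega = 128*12
L = 1536 kg*m^2/s

1536 kg*m^2/s


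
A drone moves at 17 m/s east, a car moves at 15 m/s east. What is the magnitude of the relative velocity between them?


Given: v_A = 17 m/s east, v_B = 15 m/s east
Both move in the same direction; relative speed = |v_A - v_B|
|17 - 15| = |2|
= 2 m/s

2 m/s


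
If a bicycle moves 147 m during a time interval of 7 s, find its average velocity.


Given: distance d = 147 m, time t = 7 s
Using v = d / t
v = 147 / 7
v = 21 m/s

21 m/s


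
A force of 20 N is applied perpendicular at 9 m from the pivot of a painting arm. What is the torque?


Given: F = 20 N, r = 9 m, angle = 90 deg (perpendicular)
Using tau = F * r * sin(90)
sin(90) = 1
tau = 20 * 9 * 1
tau = 180 Nm

180 Nm


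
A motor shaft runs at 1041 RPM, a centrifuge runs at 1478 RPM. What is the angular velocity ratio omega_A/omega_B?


Given: RPM_A = 1041, RPM_B = 1478
omega = 2*pi*RPM/60, so omega_A/omega_B = RPM_A / RPM_B
omega_A/omega_B = 1041 / 1478
omega_A/omega_B = 1041/1478

1041/1478


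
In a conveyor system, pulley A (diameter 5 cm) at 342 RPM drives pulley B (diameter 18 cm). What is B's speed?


Given: D1 = 5 cm, w1 = 342 RPM, D2 = 18 cm
Using D1*w1 = D2*w2
w2 = D1*w1 / D2
w2 = 5*342 / 18
w2 = 1710 / 18
w2 = 95 RPM

95 RPM


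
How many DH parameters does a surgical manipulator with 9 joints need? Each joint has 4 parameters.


Given: 9 joints, 4 DH parameters per joint (d, theta, a, alpha)
Total DH parameters = number_of_joints * 4
Total = 9 * 4
Total = 36

36


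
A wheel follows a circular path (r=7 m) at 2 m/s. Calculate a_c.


Given: v = 2 m/s, r = 7 m
Using a_c = v^2 / r
a_c = 2^2 / 7
a_c = 4 / 7
a_c = 4/7 m/s^2

4/7 m/s^2


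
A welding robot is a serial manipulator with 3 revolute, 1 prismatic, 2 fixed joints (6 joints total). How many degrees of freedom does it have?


Given: serial robot with 3 revolute, 1 prismatic, 2 fixed joints
DOF contribution per joint type: revolute=1, prismatic=1, spherical=3, fixed=0
DOF = 3*1 + 1*1 + 2*0
DOF = 4

4


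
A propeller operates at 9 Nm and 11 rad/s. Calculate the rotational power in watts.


Given: tau = 9 Nm, omega = 11 rad/s
Using P = tau * omega
P = 9 * 11
P = 99 W

99 W


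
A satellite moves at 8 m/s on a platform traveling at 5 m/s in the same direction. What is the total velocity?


Given: object velocity = 8 m/s, platform velocity = 5 m/s (same direction)
Using classical velocity addition: v_total = v_object + v_platform
v_total = 8 + 5
v_total = 13 m/s

13 m/s


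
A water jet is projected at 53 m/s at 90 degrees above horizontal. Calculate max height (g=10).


Given: v0 = 53 m/s, theta = 90 deg, g = 10 m/s^2
sin^2(90) = 1
Using H = v0^2 * sin^2(theta) / (2*g)
H = 53^2 * 1 / (2*10)
H = 2809 * 1 / 20
H = 2809 / 20
H = 2809/20 m

2809/20 m


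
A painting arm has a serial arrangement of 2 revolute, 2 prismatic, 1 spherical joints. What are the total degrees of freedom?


Given: serial robot with 2 revolute, 2 prismatic, 1 spherical joints
DOF contribution per joint type: revolute=1, prismatic=1, spherical=3, fixed=0
DOF = 2*1 + 2*1 + 1*3
DOF = 7

7


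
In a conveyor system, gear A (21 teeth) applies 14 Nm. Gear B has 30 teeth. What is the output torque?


Given: N1 = 21, N2 = 30, T1 = 14 Nm
Using T2/T1 = N2/N1
T2 = T1 * N2 / N1
T2 = 14 * 30 / 21
T2 = 420 / 21
T2 = 20 Nm

20 Nm


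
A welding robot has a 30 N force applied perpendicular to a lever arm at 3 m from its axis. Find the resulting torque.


Given: F = 30 N, r = 3 m, angle = 90 deg (perpendicular)
Using tau = F * r * sin(90)
sin(90) = 1
tau = 30 * 3 * 1
tau = 90 Nm

90 Nm


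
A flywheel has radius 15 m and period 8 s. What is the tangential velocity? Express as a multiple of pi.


Given: radius r = 15 m, period T = 8 s
Using v = 2*pi*r / T
v = 2*pi*15 / 8
v = 30*pi / 8
v = 15/4*pi m/s

15/4*pi m/s


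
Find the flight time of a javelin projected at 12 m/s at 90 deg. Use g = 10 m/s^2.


Given: v0 = 12 m/s, theta = 90 deg, g = 10 m/s^2
sin(90) = 1
Using T = 2*v0*sin(theta) / g
T = 2*12*1 / 10
T = 24 / 10
T = 12/5 s

12/5 s


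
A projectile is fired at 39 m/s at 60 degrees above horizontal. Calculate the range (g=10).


Given: v0 = 39 m/s, theta = 60 deg, g = 10 m/s^2
sin(2*60) = sin(120) = sqrt(3)/2
Using R = v0^2 * sin(2*theta) / g
R = 39^2 * (sqrt(3)/2) / 10
R = 1521 * sqrt(3) / 20
R = 1521/20*sqrt(3) m

1521/20*sqrt(3) m


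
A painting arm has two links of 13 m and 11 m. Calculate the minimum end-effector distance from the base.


Given: L1 = 13 m, L2 = 11 m
For a 2-link planar arm, min reach = |L1 - L2| (second link folded back)
Min reach = |13 - 11|
Min reach = 2 m

2 m


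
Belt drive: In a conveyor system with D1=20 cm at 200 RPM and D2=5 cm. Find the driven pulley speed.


Given: D1 = 20 cm, w1 = 200 RPM, D2 = 5 cm
Using D1*w1 = D2*w2
w2 = D1*w1 / D2
w2 = 20*200 / 5
w2 = 4000 / 5
w2 = 800 RPM

800 RPM


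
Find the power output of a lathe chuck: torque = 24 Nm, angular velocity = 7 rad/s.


Given: tau = 24 Nm, omega = 7 rad/s
Using P = tau * omega
P = 24 * 7
P = 168 W

168 W


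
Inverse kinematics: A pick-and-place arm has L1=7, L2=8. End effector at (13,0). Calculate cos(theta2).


Given: L1 = 7, L2 = 8, target (x, y) = (13, 0)
Using cos(theta2) = (x^2 + y^2 - L1^2 - L2^2) / (2*L1*L2)
x^2 + y^2 = 13^2 + 0 = 169
L1^2 + L2^2 = 49 + 64 = 113
Numerator = 169 - 113 = 56
Denominator = 2*7*8 = 112
cos(theta2) = 56/112 = 1/2

1/2


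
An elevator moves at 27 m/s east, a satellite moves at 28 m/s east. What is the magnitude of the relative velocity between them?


Given: v_A = 27 m/s east, v_B = 28 m/s east
Both move in the same direction; relative speed = |v_A - v_B|
|27 - 28| = |-1|
= 1 m/s

1 m/s


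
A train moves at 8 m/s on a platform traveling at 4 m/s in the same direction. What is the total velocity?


Given: object velocity = 8 m/s, platform velocity = 4 m/s (same direction)
Using classical velocity addition: v_total = v_object + v_platform
v_total = 8 + 4
v_total = 12 m/s

12 m/s


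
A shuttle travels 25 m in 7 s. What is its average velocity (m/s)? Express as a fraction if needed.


Given: distance d = 25 m, time t = 7 s
Using v = d / t
v = 25 / 7
v = 25/7 m/s

25/7 m/s


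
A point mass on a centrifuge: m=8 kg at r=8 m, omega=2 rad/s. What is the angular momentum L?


Given: m = 8 kg, r = 8 m, omega = 2 rad/s
For a point mass: I = m*r^2
I = 8*8^2 = 8*64 = 512
L = I*omega = 512*2
L = 1024 kg*m^2/s

1024 kg*m^2/s


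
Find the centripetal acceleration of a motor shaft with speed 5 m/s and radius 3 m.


Given: v = 5 m/s, r = 3 m
Using a_c = v^2 / r
a_c = 5^2 / 3
a_c = 25 / 3
a_c = 25/3 m/s^2

25/3 m/s^2


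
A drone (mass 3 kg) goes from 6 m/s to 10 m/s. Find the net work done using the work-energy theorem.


Given: m = 3 kg, v0 = 6 m/s, v = 10 m/s
Using W = (1/2)*m*(v^2 - v0^2)
v^2 = 10^2 = 100
v0^2 = 6^2 = 36
v^2 - v0^2 = 100 - 36 = 64
W = (1/2)*3*64 = 96 J

96 J


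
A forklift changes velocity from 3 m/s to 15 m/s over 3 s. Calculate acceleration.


Given: initial velocity v0 = 3 m/s, final velocity v = 15 m/s, time t = 3 s
Using a = (v - v0) / t
a = (15 - 3) / 3
a = 12 / 3
a = 4 m/s^2

4 m/s^2


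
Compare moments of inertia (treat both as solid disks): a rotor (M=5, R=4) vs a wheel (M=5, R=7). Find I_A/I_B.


Given: M1=5 kg, R1=4 m, M2=5 kg, R2=7 m
For a disk: I = (1/2)*M*R^2, so I_A/I_B = (M1*R1^2)/(M2*R2^2)
M1*R1^2 = 5*16 = 80
M2*R2^2 = 5*49 = 245
I_A/I_B = 80/245 = 16/49

16/49


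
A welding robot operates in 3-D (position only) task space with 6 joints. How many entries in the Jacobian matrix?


Given: task space dimension = 3, joints = 6
Jacobian is a 3 x 6 matrix
Total entries = rows * columns
Total = 3 * 6
Total = 18

18


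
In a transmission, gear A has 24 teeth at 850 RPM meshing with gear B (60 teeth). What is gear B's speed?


Given: N1 = 24 teeth, w1 = 850 RPM, N2 = 60 teeth
Using N1*w1 = N2*w2
w2 = N1*w1 / N2
w2 = 24*850 / 60
w2 = 20400 / 60
w2 = 340 RPM

340 RPM


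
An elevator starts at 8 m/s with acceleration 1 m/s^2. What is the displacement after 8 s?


Given: v0 = 8 m/s, a = 1 m/s^2, t = 8 s
Using s = v0*t + (1/2)*a*t^2
s = 8*8 + (1/2)*1*8^2
s = 64 + (1/2)*64
s = 64 + 32
s = 96

96 m


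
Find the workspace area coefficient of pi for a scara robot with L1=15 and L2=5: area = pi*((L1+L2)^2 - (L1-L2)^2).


Given: L1 = 15, L2 = 5
(L1+L2)^2 = (20)^2 = 400
(L1-L2)^2 = (10)^2 = 100
Difference = 400 - 100 = 300
This equals 4*L1*L2 = 4*15*5 = 300
Workspace area = 300*pi

300


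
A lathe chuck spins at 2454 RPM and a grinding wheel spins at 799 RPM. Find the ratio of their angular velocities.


Given: RPM_A = 2454, RPM_B = 799
omega = 2*pi*RPM/60, so omega_A/omega_B = RPM_A / RPM_B
omega_A/omega_B = 2454 / 799
omega_A/omega_B = 2454/799

2454/799


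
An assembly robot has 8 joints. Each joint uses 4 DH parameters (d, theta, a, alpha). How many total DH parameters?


Given: 8 joints, 4 DH parameters per joint (d, theta, a, alpha)
Total DH parameters = number_of_joints * 4
Total = 8 * 4
Total = 32

32


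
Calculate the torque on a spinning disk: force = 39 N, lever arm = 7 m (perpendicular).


Given: F = 39 N, r = 7 m, angle = 90 deg (perpendicular)
Using tau = F * r * sin(90)
sin(90) = 1
tau = 39 * 7 * 1
tau = 273 Nm

273 Nm


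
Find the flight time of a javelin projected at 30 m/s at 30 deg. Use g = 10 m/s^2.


Given: v0 = 30 m/s, theta = 30 deg, g = 10 m/s^2
sin(30) = 1/2
Using T = 2*v0*sin(theta) / g
T = 2*30*1/2 / 10
T = 30 / 10
T = 3 s

3 s


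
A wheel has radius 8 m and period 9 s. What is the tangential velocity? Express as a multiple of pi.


Given: radius r = 8 m, period T = 9 s
Using v = 2*pi*r / T
v = 2*pi*8 / 9
v = 16*pi / 9
v = 16/9*pi m/s

16/9*pi m/s


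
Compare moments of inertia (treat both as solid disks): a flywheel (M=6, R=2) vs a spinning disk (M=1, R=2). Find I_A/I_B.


Given: M1=6 kg, R1=2 m, M2=1 kg, R2=2 m
For a disk: I = (1/2)*M*R^2, so I_A/I_B = (M1*R1^2)/(M2*R2^2)
M1*R1^2 = 6*4 = 24
M2*R2^2 = 1*4 = 4
I_A/I_B = 24/4 = 6

6


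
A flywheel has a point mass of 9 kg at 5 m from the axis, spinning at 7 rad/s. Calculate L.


Given: m = 9 kg, r = 5 m, omega = 7 rad/s
For a point mass: I = m*r^2
I = 9*5^2 = 9*25 = 225
L = I*omega = 225*7
L = 1575 kg*m^2/s

1575 kg*m^2/s


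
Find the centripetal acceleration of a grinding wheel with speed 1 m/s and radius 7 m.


Given: v = 1 m/s, r = 7 m
Using a_c = v^2 / r
a_c = 1^2 / 7
a_c = 1 / 7
a_c = 1/7 m/s^2

1/7 m/s^2


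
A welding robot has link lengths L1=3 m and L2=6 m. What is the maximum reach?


Given: L1 = 3 m, L2 = 6 m
For a 2-link planar arm, max reach = L1 + L2 (fully extended)
Max reach = 3 + 6
Max reach = 9 m

9 m


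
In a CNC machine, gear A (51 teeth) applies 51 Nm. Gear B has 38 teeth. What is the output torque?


Given: N1 = 51, N2 = 38, T1 = 51 Nm
Using T2/T1 = N2/N1
T2 = T1 * N2 / N1
T2 = 51 * 38 / 51
T2 = 1938 / 51
T2 = 38 Nm

38 Nm


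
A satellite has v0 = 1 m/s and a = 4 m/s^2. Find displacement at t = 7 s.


Given: v0 = 1 m/s, a = 4 m/s^2, t = 7 s
Using s = v0*t + (1/2)*a*t^2
s = 1*7 + (1/2)*4*7^2
s = 7 + (1/2)*196
s = 7 + 98
s = 105

105 m


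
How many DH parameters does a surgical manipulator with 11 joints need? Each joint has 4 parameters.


Given: 11 joints, 4 DH parameters per joint (d, theta, a, alpha)
Total DH parameters = number_of_joints * 4
Total = 11 * 4
Total = 44

44


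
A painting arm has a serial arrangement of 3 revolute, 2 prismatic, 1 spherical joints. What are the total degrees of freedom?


Given: serial robot with 3 revolute, 2 prismatic, 1 spherical joints
DOF contribution per joint type: revolute=1, prismatic=1, spherical=3, fixed=0
DOF = 3*1 + 2*1 + 1*3
DOF = 8

8


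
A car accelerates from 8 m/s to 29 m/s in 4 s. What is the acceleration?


Given: initial velocity v0 = 8 m/s, final velocity v = 29 m/s, time t = 4 s
Using a = (v - v0) / t
a = (29 - 8) / 4
a = 21 / 4
a = 21/4 m/s^2

21/4 m/s^2


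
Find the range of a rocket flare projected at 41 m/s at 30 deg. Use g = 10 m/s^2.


Given: v0 = 41 m/s, theta = 30 deg, g = 10 m/s^2
sin(2*30) = sin(60) = sqrt(3)/2
Using R = v0^2 * sin(2*theta) / g
R = 41^2 * (sqrt(3)/2) / 10
R = 1681 * sqrt(3) / 20
R = 1681/20*sqrt(3) m

1681/20*sqrt(3) m


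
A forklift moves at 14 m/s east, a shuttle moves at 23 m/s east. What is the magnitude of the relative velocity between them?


Given: v_A = 14 m/s east, v_B = 23 m/s east
Both move in the same direction; relative speed = |v_A - v_B|
|14 - 23| = |-9|
= 9 m/s

9 m/s


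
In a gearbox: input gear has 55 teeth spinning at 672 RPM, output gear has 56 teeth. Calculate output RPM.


Given: N1 = 55 teeth, w1 = 672 RPM, N2 = 56 teeth
Using N1*w1 = N2*w2
w2 = N1*w1 / N2
w2 = 55*672 / 56
w2 = 36960 / 56
w2 = 660 RPM

660 RPM


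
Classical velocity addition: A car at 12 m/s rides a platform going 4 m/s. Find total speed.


Given: object velocity = 12 m/s, platform velocity = 4 m/s (same direction)
Using classical velocity addition: v_total = v_object + v_platform
v_total = 12 + 4
v_total = 16 m/s

16 m/s


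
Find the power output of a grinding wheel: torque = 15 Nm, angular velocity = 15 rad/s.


Given: tau = 15 Nm, omega = 15 rad/s
Using P = tau * omega
P = 15 * 15
P = 225 W

225 W


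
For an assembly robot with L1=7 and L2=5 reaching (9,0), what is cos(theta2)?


Given: L1 = 7, L2 = 5, target (x, y) = (9, 0)
Using cos(theta2) = (x^2 + y^2 - L1^2 - L2^2) / (2*L1*L2)
x^2 + y^2 = 9^2 + 0 = 81
L1^2 + L2^2 = 49 + 25 = 74
Numerator = 81 - 74 = 7
Denominator = 2*7*5 = 70
cos(theta2) = 7/70 = 1/10

1/10


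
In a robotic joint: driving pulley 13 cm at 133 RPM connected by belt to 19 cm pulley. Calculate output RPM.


Given: D1 = 13 cm, w1 = 133 RPM, D2 = 19 cm
Using D1*w1 = D2*w2
w2 = D1*w1 / D2
w2 = 13*133 / 19
w2 = 1729 / 19
w2 = 91 RPM

91 RPM


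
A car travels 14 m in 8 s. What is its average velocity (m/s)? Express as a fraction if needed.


Given: distance d = 14 m, time t = 8 s
Using v = d / t
v = 14 / 8
v = 7/4 m/s

7/4 m/s


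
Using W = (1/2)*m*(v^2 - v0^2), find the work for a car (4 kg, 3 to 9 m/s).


Given: m = 4 kg, v0 = 3 m/s, v = 9 m/s
Using W = (1/2)*m*(v^2 - v0^2)
v^2 = 9^2 = 81
v0^2 = 3^2 = 9
v^2 - v0^2 = 81 - 9 = 72
W = (1/2)*4*72 = 144 J

144 J


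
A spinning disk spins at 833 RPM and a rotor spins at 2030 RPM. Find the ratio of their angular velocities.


Given: RPM_A = 833, RPM_B = 2030
omega = 2*pi*RPM/60, so omega_A/omega_B = RPM_A / RPM_B
omega_A/omega_B = 833 / 2030
omega_A/omega_B = 119/290

119/290


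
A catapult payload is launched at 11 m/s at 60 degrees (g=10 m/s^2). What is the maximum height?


Given: v0 = 11 m/s, theta = 60 deg, g = 10 m/s^2
sin^2(60) = 3/4
Using H = v0^2 * sin^2(theta) / (2*g)
H = 11^2 * 3/4 / (2*10)
H = 121 * 3/4 / 20
H = 363/4 / 20
H = 363/80 m

363/80 m


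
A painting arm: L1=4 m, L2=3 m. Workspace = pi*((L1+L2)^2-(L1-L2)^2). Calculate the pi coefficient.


Given: L1 = 4, L2 = 3
(L1+L2)^2 = (7)^2 = 49
(L1-L2)^2 = (1)^2 = 1
Difference = 49 - 1 = 48
This equals 4*L1*L2 = 4*4*3 = 48
Workspace area = 48*pi

48


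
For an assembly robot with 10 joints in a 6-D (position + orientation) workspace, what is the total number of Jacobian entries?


Given: task space dimension = 6, joints = 10
Jacobian is a 6 x 10 matrix
Total entries = rows * columns
Total = 6 * 10
Total = 60

60


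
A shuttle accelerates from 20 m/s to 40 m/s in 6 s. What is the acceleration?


Given: initial velocity v0 = 20 m/s, final velocity v = 40 m/s, time t = 6 s
Using a = (v - v0) / t
a = (40 - 20) / 6
a = 20 / 6
a = 10/3 m/s^2

10/3 m/s^2


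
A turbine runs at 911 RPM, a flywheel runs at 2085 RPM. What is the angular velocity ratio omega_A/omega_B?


Given: RPM_A = 911, RPM_B = 2085
omega = 2*pi*RPM/60, so omega_A/omega_B = RPM_A / RPM_B
omega_A/omega_B = 911 / 2085
omega_A/omega_B = 911/2085

911/2085


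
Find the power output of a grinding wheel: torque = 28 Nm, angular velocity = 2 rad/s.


Given: tau = 28 Nm, omega = 2 rad/s
Using P = tau * omega
P = 28 * 2
P = 56 W

56 W


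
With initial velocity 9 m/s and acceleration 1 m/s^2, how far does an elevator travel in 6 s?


Given: v0 = 9 m/s, a = 1 m/s^2, t = 6 s
Using s = v0*t + (1/2)*a*t^2
s = 9*6 + (1/2)*1*6^2
s = 54 + (1/2)*36
s = 54 + 18
s = 72

72 m


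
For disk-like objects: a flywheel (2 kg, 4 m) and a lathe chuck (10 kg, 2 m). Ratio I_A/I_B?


Given: M1=2 kg, R1=4 m, M2=10 kg, R2=2 m
For a disk: I = (1/2)*M*R^2, so I_A/I_B = (M1*R1^2)/(M2*R2^2)
M1*R1^2 = 2*16 = 32
M2*R2^2 = 10*4 = 40
I_A/I_B = 32/40 = 4/5

4/5


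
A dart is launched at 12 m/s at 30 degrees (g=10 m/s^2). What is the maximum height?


Given: v0 = 12 m/s, theta = 30 deg, g = 10 m/s^2
sin^2(30) = 1/4
Using H = v0^2 * sin^2(theta) / (2*g)
H = 12^2 * 1/4 / (2*10)
H = 144 * 1/4 / 20
H = 36 / 20
H = 9/5 m

9/5 m


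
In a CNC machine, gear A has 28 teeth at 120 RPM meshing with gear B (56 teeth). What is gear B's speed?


Given: N1 = 28 teeth, w1 = 120 RPM, N2 = 56 teeth
Using N1*w1 = N2*w2
w2 = N1*w1 / N2
w2 = 28*120 / 56
w2 = 3360 / 56
w2 = 60 RPM

60 RPM


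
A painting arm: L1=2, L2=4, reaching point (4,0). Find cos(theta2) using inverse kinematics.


Given: L1 = 2, L2 = 4, target (x, y) = (4, 0)
Using cos(theta2) = (x^2 + y^2 - L1^2 - L2^2) / (2*L1*L2)
x^2 + y^2 = 4^2 + 0 = 16
L1^2 + L2^2 = 4 + 16 = 20
Numerator = 16 - 20 = -4
Denominator = 2*2*4 = 16
cos(theta2) = -4/16 = -1/4

-1/4


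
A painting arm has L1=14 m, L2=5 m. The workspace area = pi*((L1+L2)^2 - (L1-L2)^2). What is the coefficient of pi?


Given: L1 = 14, L2 = 5
(L1+L2)^2 = (19)^2 = 361
(L1-L2)^2 = (9)^2 = 81
Difference = 361 - 81 = 280
This equals 4*L1*L2 = 4*14*5 = 280
Workspace area = 280*pi

280


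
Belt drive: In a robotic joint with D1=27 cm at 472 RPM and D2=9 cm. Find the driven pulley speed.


Given: D1 = 27 cm, w1 = 472 RPM, D2 = 9 cm
Using D1*w1 = D2*w2
w2 = D1*w1 / D2
w2 = 27*472 / 9
w2 = 12744 / 9
w2 = 1416 RPM

1416 RPM


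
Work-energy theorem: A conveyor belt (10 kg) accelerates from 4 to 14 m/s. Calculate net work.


Given: m = 10 kg, v0 = 4 m/s, v = 14 m/s
Using W = (1/2)*m*(v^2 - v0^2)
v^2 = 14^2 = 196
v0^2 = 4^2 = 16
v^2 - v0^2 = 196 - 16 = 180
W = (1/2)*10*180 = 900 J

900 J


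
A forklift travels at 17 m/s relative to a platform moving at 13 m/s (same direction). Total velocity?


Given: object velocity = 17 m/s, platform velocity = 13 m/s (same direction)
Using classical velocity addition: v_total = v_object + v_platform
v_total = 17 + 13
v_total = 30 m/s

30 m/s


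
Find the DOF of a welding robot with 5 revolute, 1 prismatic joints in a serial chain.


Given: serial robot with 5 revolute, 1 prismatic joints
DOF contribution per joint type: revolute=1, prismatic=1, spherical=3, fixed=0
DOF = 5*1 + 1*1
DOF = 6

6


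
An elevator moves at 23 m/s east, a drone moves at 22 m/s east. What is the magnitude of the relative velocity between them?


Given: v_A = 23 m/s east, v_B = 22 m/s east
Both move in the same direction; relative speed = |v_A - v_B|
|23 - 22| = |1|
= 1 m/s

1 m/s


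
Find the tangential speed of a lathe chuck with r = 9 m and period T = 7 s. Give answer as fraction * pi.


Given: radius r = 9 m, period T = 7 s
Using v = 2*pi*r / T
v = 2*pi*9 / 7
v = 18*pi / 7
v = 18/7*pi m/s

18/7*pi m/s
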